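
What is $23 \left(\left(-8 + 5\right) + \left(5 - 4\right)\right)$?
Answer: $-46$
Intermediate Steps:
$23 \left(\left(-8 + 5\right) + \left(5 - 4\right)\right) = 23 \left(-3 + \left(5 - 4\right)\right) = 23 \left(-3 + 1\right) = 23 \left(-2\right) = -46$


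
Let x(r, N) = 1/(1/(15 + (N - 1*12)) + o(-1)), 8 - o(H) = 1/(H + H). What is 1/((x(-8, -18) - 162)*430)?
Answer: -253/17611080 ≈ -1.4366e-5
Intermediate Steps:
o(H) = 8 - 1/(2*H) (o(H) = 8 - 1/(H + H) = 8 - 1/(2*H))
x(r, N) = 1/(17/2 + 1/(3 + N)) (x(r, N) = 1/(1/(15 + (N - 1*12)) + (8 - 1/2/(-1))) = 1/(1/(15 + (N - 12)) + (8 - 1/2*(-1))) = 1/(1/(15 + (-12 + N)) + (8 + 1/2)) = 1/(1/(3 + N) + 17/2) = 1/(17/2 + 1/(3 + N)))
1/((x(-8, -18) - 162)*430) = 1/((2*(3 - 18)/(53 + 17*(-18)) - 162)*430) = 1/((2*(-15)/(53 - 306) - 162)*430) = 1/((2*(-15)/(-253) - 162)*430) = 1/((2*(-1/253)*(-15) - 162)*430) = 1/((30/253 - 162)*430) = 1/(-40956/253*430) = 1/(-17611080/253) = -253/17611080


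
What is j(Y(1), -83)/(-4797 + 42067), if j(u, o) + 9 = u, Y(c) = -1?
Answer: -1/3727 ≈ -0.00026831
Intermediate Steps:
j(u, o) = -9 + u
j(Y(1), -83)/(-4797 + 42067) = (-9 - 1)/(-4797 + 42067) = -10/37270 = -10*1/37270 = -1/3727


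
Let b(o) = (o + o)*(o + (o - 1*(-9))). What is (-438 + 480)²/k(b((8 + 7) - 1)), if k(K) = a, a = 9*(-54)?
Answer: -98/27 ≈ -3.6296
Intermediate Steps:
a = -486
b(o) = 2*o*(9 + 2*o) (b(o) = (2*o)*(o + (o + 9)) = (2*o)*(o + (9 + o)) = (2*o)*(9 + 2*o) = 2*o*(9 + 2*o))
k(K) = -486
(-438 + 480)²/k(b((8 + 7) - 1)) = (-438 + 480)²/(-486) = 42²*(-1/486) = 1764*(-1/486) = -98/27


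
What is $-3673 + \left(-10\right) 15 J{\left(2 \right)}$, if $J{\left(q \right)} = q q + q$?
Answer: $-4573$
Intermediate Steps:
$J{\left(q \right)} = q + q^{2}$ ($J{\left(q \right)} = q^{2} + q = q + q^{2}$)
$-3673 + \left(-10\right) 15 J{\left(2 \right)} = -3673 + \left(-10\right) 15 \cdot 2 \left(1 + 2\right) = -3673 - 150 \cdot 2 \cdot 3 = -3673 - 900 = -4573$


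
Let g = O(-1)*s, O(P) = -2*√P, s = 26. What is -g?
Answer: 52*I ≈ 52.0*I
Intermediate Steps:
g = -52*I (g = -2*I*26 = -52*I ≈ -52.0*I)
-g = -(-52)*I = 52*I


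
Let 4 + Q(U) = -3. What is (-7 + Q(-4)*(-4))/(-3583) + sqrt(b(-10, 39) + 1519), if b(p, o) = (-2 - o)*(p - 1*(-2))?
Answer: -21/3583 + sqrt(1847) ≈ 42.971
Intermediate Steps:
Q(U) = -7 (Q(U) = -4 - 3 = -7)
b(p, o) = (-2 - o)*(2 + p) (b(p, o) = (-2 - o)*(p + 2) = (-2 - o)*(2 + p))
(-7 + Q(-4)*(-4))/(-3583) + sqrt(b(-10, 39) + 1519) = (-7 - 7*(-4))/(-3583) + sqrt((-4 - 2*39 - 2*(-10) - 1*39*(-10)) + 1519) = (-7 + 28)*(-1/3583) + sqrt((-4 - 78 + 20 + 390) + 1519) = 21*(-1/3583) + sqrt(328 + 1519) = -21/3583 + sqrt(1847)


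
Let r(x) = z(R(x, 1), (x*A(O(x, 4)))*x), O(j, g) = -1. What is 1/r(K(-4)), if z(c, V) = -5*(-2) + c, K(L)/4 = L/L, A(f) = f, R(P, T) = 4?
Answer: 1/14 ≈ 0.071429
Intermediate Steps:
K(L) = 4 (K(L) = 4*(L/L) = 4*1 = 4)
z(c, V) = 10 + c
r(x) = 14 (r(x) = 10 + 4 = 14)
1/r(K(-4)) = 1/14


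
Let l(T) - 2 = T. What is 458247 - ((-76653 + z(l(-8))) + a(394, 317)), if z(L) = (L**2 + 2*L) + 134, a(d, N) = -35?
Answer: 534777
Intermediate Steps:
l(T) = 2 + T
z(L) = 134 + L**2 + 2*L
458247 - ((-76653 + z(l(-8))) + a(394, 317)) = 458247 - ((-76653 + (134 + (2 - 8)**2 + 2*(2 - 8))) - 35) = 458247 - ((-76653 + (134 + (-6)**2 + 2*(-6))) - 35) = 458247 - ((-76653 + (134 + 36 - 12)) - 35) = 458247 - ((-76653 + 158) - 35) = 458247 - (-76495 - 35) = 458247 - 1*(-76530) = 458247 + 76530 = 534777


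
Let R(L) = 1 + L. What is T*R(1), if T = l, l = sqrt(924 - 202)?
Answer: 38*sqrt(2) ≈ 53.740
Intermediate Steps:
l = 19*sqrt(2) (l = sqrt(722) = 19*sqrt(2) ≈ 26.870)
T = 19*sqrt(2) ≈ 26.870
T*R(1) = (19*sqrt(2))*(1 + 1) = (19*sqrt(2))*2 = 38*sqrt(2)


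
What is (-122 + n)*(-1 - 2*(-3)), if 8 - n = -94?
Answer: -100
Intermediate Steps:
n = 102 (n = 8 - 1*(-94) = 8 + 94 = 102)
(-122 + n)*(-1 - 2*(-3)) = (-122 + 102)*(-1 - 2*(-3)) = -20*(-1 + 6) = -20*5 = -100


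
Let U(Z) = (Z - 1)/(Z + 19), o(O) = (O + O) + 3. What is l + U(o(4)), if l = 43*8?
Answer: 1033/3 ≈ 344.33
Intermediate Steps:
o(O) = 3 + 2*O (o(O) = 2*O + 3 = 3 + 2*O)
U(Z) = (-1 + Z)/(19 + Z)
l = 344
l + U(o(4)) = 344 + (-1 + (3 + 2*4))/(19 + (3 + 2*4)) = 344 + (-1 + (3 + 8))/(19 + (3 + 8)) = 344 + (-1 + 11)/(19 + 11) = 344 + 10/30 = 344 + (1/30)*10 = 344 + ⅓ = 1033/3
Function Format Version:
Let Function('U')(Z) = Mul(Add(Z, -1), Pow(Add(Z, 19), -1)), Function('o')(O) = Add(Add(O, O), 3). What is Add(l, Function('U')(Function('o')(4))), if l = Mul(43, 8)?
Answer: Rational(1033, 3) ≈ 344.33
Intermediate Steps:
Function('o')(O) = Add(3, Mul(2, O)) (Function('o')(O) = Add(Mul(2, O), 3) = Add(3, Mul(2, O)))
Function('U')(Z) = Mul(Pow(Add(19, Z), -1), Add(-1, Z)) (Function('U')(Z) = Mul(Add(-1, Z), Pow(Add(19, Z), -1)) = Mul(Pow(Add(19, Z), -1), Add(-1, Z)))
l = 344
Add(l, Function('U')(Function('o')(4))) = Add(344, Mul(Pow(Add(19, Add(3, Mul(2, 4))), -1), Add(-1, Add(3, Mul(2, 4))))) = Add(344, Mul(Pow(Add(19, Add(3, 8)), -1), Add(-1, Add(3, 8)))) = Add(344, Mul(Pow(Add(19, 11), -1), Add(-1, 11))) = Add(344, Mul(Pow(30, -1), 10)) = Add(344, Mul(Rational(1, 30), 10)) = Add(344, Rational(1, 3)) = Rational(1033, 3)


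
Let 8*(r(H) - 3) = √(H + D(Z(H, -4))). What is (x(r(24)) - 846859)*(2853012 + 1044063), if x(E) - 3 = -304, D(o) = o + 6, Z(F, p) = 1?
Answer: -3301446057000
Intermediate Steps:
D(o) = 6 + o
r(H) = 3 + √(7 + H)/8 (r(H) = 3 + √(H + (6 + 1))/8 = 3 + √(H + 7)/8 = 3 + √(7 + H)/8)
x(E) = -301 (x(E) = 3 - 304 = -301)
(x(r(24)) - 846859)*(2853012 + 1044063) = (-301 - 846859)*(2853012 + 1044063) = -847160*3897075 = -3301446057000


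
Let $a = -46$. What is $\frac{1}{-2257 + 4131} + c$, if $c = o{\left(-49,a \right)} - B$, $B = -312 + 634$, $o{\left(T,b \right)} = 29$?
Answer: $- \frac{549081}{1874} \approx -293.0$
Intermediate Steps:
$B = 322$
$c = -293$ ($c = 29 - 322 = -293$)
$\frac{1}{-2257 + 4131} + c = \frac{1}{-2257 + 4131} - 293 = \frac{1}{1874} - 293 = - \frac{549081}{1874}$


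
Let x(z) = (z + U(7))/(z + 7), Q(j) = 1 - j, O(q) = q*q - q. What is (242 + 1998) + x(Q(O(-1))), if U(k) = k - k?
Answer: 13439/6 ≈ 2239.8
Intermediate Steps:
U(k) = 0
O(q) = q**2 - q
x(z) = z/(7 + z) (x(z) = (z + 0)/(z + 7) = z/(7 + z))
(242 + 1998) + x(Q(O(-1))) = (242 + 1998) + (1 - (-1)*(-1 - 1))/(7 + (1 - (-1)*(-1 - 1))) = 2240 + (1 - (-1)*(-2))/(7 + (1 - (-1)*(-2))) = 2240 + (1 - 1*2)/(7 + (1 - 1*2)) = 2240 + (1 - 2)/(7 + (1 - 2)) = 2240 - 1/(7 - 1) = 2240 - 1/6 = 13439/6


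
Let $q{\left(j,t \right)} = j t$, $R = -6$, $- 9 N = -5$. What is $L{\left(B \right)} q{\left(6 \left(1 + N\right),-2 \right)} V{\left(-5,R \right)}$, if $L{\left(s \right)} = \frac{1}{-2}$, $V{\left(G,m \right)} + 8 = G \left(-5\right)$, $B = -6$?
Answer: $\frac{476}{3} \approx 158.67$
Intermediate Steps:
$N = \frac{5}{9}$ ($N = \left(- \frac{1}{9}\right) \left(-5\right) = \frac{5}{9} \approx 0.55556$)
$V{\left(G,m \right)} = -8 - 5 G$ ($V{\left(G,m \right)} = -8 + G \left(-5\right) = -8 - 5 G$)
$L{\left(s \right)} = - \frac{1}{2}$
$L{\left(B \right)} q{\left(6 \left(1 + N\right),-2 \right)} V{\left(-5,R \right)} = - \frac{6 \left(1 + \frac{5}{9}\right) \left(-2\right)}{2} \left(-8 - -25\right) = - \frac{6 \cdot \frac{14}{9} \left(-2\right)}{2} \left(-8 + 25\right) = - \frac{\frac{28}{3} \left(-2\right)}{2} \cdot 17 = \left(- \frac{1}{2}\right) \left(- \frac{56}{3}\right) 17 = \frac{28}{3} \cdot 17 = \frac{476}{3}$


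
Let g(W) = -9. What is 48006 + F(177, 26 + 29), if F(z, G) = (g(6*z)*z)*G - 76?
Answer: -39685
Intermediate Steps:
F(z, G) = -76 - 9*G*z (F(z, G) = (-9*z)*G - 76 = -9*G*z - 76 = -76 - 9*G*z)
48006 + F(177, 26 + 29) = 48006 + (-76 - 9*(26 + 29)*177) = 48006 + (-76 - 9*55*177) = 48006 + (-76 - 87615) = 48006 - 87691 = -39685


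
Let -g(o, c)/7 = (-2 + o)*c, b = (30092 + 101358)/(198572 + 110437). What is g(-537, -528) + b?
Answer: -615590293846/309009 ≈ -1.9921e+6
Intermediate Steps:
b = 131450/309009 ≈ 0.42539
g(o, c) = -7*c*(-2 + o) (g(o, c) = -7*(-2 + o)*c = -7*c*(-2 + o))
g(-537, -528) + b = 7*(-528)*(2 - 1*(-537)) + 131450/309009 = 7*(-528)*(2 + 537) + 131450/309009 = 7*(-528)*539 + 131450/309009 = -1992144 + 131450/309009 = -615590293846/309009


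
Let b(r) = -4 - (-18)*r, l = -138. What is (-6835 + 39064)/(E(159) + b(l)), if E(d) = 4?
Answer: -3581/276 ≈ -12.975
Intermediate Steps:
b(r) = -4 + 18*r
(-6835 + 39064)/(E(159) + b(l)) = (-6835 + 39064)/(4 + (-4 + 18*(-138))) = 32229/(4 + (-4 - 2484)) = 32229/(4 - 2488) = 32229/(-2484) = 32229*(-1/2484) = -3581/276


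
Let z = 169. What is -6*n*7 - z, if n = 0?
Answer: -169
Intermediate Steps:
-6*n*7 - z = -6*0*7 - 1*169 = 0*7 - 169 = 0 - 169 = -169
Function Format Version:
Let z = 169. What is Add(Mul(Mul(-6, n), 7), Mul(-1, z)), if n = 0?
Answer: -169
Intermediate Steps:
Add(Mul(Mul(-6, n), 7), Mul(-1, z)) = Add(Mul(Mul(-6, 0), 7), Mul(-1, 169)) = Add(Mul(0, 7), -169) = Add(0, -169) = -169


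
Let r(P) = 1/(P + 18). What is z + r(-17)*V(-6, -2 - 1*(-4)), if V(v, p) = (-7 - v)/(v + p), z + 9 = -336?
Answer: -1379/4 ≈ -344.75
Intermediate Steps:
z = -345 (z = -9 - 336 = -345)
V(v, p) = (-7 - v)/(p + v)
r(P) = 1/(18 + P)
z + r(-17)*V(-6, -2 - 1*(-4)) = -345 + ((-7 - 1*(-6))/((-2 - 1*(-4)) - 6))/(18 - 17) = -345 + ((-7 + 6)/((-2 + 4) - 6))/1 = -345 + 1*(-1/(2 - 6)) = -345 + 1*(-1/(-4)) = -345 + 1*(-¼*(-1)) = -345 + 1*(¼) = -345 + ¼ = -1379/4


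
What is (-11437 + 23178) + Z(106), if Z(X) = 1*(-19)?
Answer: 11722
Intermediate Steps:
Z(X) = -19
(-11437 + 23178) + Z(106) = (-11437 + 23178) - 19 = 11741 - 19 = 11722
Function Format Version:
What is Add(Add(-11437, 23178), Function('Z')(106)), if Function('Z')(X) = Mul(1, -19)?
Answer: 11722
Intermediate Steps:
Function('Z')(X) = -19
Add(Add(-11437, 23178), Function('Z')(106)) = Add(Add(-11437, 23178), -19) = Add(11741, -19) = 11722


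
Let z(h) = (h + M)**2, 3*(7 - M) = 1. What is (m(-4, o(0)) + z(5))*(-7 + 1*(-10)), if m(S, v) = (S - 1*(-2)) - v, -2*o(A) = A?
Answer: -20519/9 ≈ -2279.9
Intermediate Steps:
M = 20/3 (M = 7 - 1/3*1 = 7 - 1/3 = 20/3 ≈ 6.6667)
o(A) = -A/2
m(S, v) = 2 + S - v (m(S, v) = (S + 2) - v = (2 + S) - v = 2 + S - v)
z(h) = (20/3 + h)**2 (z(h) = (h + 20/3)**2 = (20/3 + h)**2)
(m(-4, o(0)) + z(5))*(-7 + 1*(-10)) = ((2 - 4 - (-1)*0/2) + (20 + 3*5)**2/9)*(-7 + 1*(-10)) = ((2 - 4 - 1*0) + (20 + 15)**2/9)*(-7 - 10) = ((2 - 4 + 0) + (1/9)*35**2)*(-17) = (-2 + (1/9)*1225)*(-17) = (-2 + 1225/9)*(-17) = (1207/9)*(-17) = -20519/9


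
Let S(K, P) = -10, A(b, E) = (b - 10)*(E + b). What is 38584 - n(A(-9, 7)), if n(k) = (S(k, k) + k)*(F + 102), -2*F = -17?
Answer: 35490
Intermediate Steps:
F = 17/2 (F = -½*(-17) = 17/2 ≈ 8.5000)
A(b, E) = (-10 + b)*(E + b)
n(k) = -1105 + 221*k/2 (n(k) = (-10 + k)*(17/2 + 102) = (-10 + k)*(221/2) = -1105 + 221*k/2)
38584 - n(A(-9, 7)) = 38584 - (-1105 + 221*((-9)² - 10*7 - 10*(-9) + 7*(-9))/2) = 38584 - (-1105 + 221*(81 - 70 + 90 - 63)/2) = 38584 - (-1105 + (221/2)*38) = 38584 - (-1105 + 4199) = 38584 - 1*3094 = 38584 - 3094 = 35490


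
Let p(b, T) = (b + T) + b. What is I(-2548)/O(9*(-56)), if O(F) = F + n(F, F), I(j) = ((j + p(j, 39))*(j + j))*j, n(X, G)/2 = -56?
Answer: 1763356140/11 ≈ 1.6031e+8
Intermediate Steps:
n(X, G) = -112 (n(X, G) = 2*(-56) = -112)
p(b, T) = T + 2*b (p(b, T) = (T + b) + b = T + 2*b)
I(j) = 2*j²*(39 + 3*j) (I(j) = ((j + (39 + 2*j))*(j + j))*j = ((39 + 3*j)*(2*j))*j = (2*j*(39 + 3*j))*j = 2*j²*(39 + 3*j))
O(F) = -112 + F (O(F) = F - 112 = -112 + F)
I(-2548)/O(9*(-56)) = (6*(-2548)²*(13 - 2548))/(-112 + 9*(-56)) = (6*6492304*(-2535))/(-112 - 504) = -98747943840/(-616) = -98747943840*(-1/616) = 1763356140/11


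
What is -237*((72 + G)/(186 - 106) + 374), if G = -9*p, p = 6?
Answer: -3547653/40 ≈ -88691.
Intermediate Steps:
G = -54 (G = -9*6 = -54)
-237*((72 + G)/(186 - 106) + 374) = -237*((72 - 54)/(186 - 106) + 374) = -237*(18/80 + 374) = -237*(18*(1/80) + 374) = -237*(9/40 + 374) = -237*14969/40 = -3547653/40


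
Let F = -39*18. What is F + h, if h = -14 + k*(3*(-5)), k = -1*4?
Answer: -656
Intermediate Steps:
k = -4
h = 46 (h = -14 - 12*(-5) = -14 - 4*(-15) = -14 + 60 = 46)
F = -702
F + h = -702 + 46 = -656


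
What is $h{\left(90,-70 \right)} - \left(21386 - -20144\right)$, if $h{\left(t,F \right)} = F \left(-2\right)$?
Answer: $-41390$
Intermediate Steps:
$h{\left(t,F \right)} = - 2 F$
$h{\left(90,-70 \right)} - \left(21386 - -20144\right) = \left(-2\right) \left(-70\right) - \left(21386 - -20144\right) = 140 - \left(21386 + 20144\right) = 140 - 41530 = -41390$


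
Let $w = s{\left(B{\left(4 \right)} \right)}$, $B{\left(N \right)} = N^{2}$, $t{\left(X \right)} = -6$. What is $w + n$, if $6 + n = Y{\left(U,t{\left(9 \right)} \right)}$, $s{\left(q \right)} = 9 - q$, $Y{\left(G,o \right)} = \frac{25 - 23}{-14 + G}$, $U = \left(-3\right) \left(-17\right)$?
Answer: $- \frac{479}{37} \approx -12.946$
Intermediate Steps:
$U = 51$
$Y{\left(G,o \right)} = \frac{2}{-14 + G}$
$w = -7$ ($w = 9 - 4^{2} = 9 - 16 = -7$)
$n = - \frac{220}{37}$ ($n = -6 + \frac{2}{-14 + 51} = -6 + \frac{2}{37} = - \frac{220}{37} \approx -5.9459$)
$w + n = -7 - \frac{220}{37} = - \frac{479}{37}$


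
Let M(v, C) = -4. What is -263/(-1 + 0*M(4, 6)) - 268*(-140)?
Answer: 37783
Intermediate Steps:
-263/(-1 + 0*M(4, 6)) - 268*(-140) = -263/(-1 + 0*(-4)) - 268*(-140) = -263/(-1 + 0) + 37520 = -263/(-1) + 37520 = -263*(-1) + 37520 = 263 + 37520 = 37783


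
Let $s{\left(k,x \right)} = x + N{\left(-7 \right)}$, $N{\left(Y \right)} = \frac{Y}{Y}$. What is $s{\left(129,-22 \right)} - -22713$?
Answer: $22692$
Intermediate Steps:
$N{\left(Y \right)} = 1$
$s{\left(k,x \right)} = 1 + x$ ($s{\left(k,x \right)} = x + 1 = 1 + x$)
$s{\left(129,-22 \right)} - -22713 = \left(1 - 22\right) - -22713 = -21 + 22713 = 22692$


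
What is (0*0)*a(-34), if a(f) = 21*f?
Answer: 0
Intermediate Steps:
(0*0)*a(-34) = (0*0)*(21*(-34)) = 0*(-714) = 0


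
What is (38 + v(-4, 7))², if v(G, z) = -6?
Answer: 1024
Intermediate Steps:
(38 + v(-4, 7))² = (38 - 6)² = 32² = 1024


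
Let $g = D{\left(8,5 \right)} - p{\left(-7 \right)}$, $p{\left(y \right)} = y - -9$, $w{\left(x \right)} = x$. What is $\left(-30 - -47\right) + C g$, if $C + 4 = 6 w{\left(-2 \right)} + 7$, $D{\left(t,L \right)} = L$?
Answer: $-10$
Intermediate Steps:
$p{\left(y \right)} = 9 + y$ ($p{\left(y \right)} = y + 9 = 9 + y$)
$g = 3$ ($g = 5 - \left(9 - 7\right) = 5 - 2 = 3$)
$C = -9$ ($C = -4 + \left(6 \left(-2\right) + 7\right) = -4 + \left(-12 + 7\right) = -4 - 5 = -9$)
$\left(-30 - -47\right) + C g = \left(-30 - -47\right) - 27 = \left(-30 + 47\right) - 27 = 17 - 27 = -10$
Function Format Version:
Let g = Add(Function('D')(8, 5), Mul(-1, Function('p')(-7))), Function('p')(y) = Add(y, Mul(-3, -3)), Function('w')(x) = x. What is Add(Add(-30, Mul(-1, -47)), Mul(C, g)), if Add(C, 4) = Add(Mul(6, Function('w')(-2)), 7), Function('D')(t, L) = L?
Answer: -10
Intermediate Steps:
Function('p')(y) = Add(9, y) (Function('p')(y) = Add(y, 9) = Add(9, y))
g = 3 (g = Add(5, Mul(-1, Add(9, -7))) = Add(5, Mul(-1, 2)) = Add(5, -2) = 3)
C = -9 (C = Add(-4, Add(Mul(6, -2), 7)) = Add(-4, Add(-12, 7)) = Add(-4, -5) = -9)
Add(Add(-30, Mul(-1, -47)), Mul(C, g)) = Add(Add(-30, Mul(-1, -47)), Mul(-9, 3)) = Add(Add(-30, 47), -27) = Add(17, -27) = -10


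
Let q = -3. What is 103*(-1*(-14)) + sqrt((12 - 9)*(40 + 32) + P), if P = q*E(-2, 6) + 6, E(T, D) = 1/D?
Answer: 1442 + sqrt(886)/2 ≈ 1456.9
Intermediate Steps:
P = 11/2 (P = -3/6 + 6 = -3*1/6 + 6 = -1/2 + 6 = 11/2 ≈ 5.5000)
103*(-1*(-14)) + sqrt((12 - 9)*(40 + 32) + P) = 103*(-1*(-14)) + sqrt((12 - 9)*(40 + 32) + 11/2) = 103*14 + sqrt(3*72 + 11/2) = 1442 + sqrt(216 + 11/2) = 1442 + sqrt(443/2) = 1442 + sqrt(886)/2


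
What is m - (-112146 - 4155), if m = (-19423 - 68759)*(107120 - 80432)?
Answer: -2353284915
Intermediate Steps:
m = -2353401216 (m = -88182*26688 = -2353401216)
m - (-112146 - 4155) = -2353401216 - (-112146 - 4155) = -2353401216 - 1*(-116301) = -2353401216 + 116301 = -2353284915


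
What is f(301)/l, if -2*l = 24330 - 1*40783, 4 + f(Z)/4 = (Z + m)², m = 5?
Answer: 749056/16453 ≈ 45.527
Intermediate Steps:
f(Z) = -16 + 4*(5 + Z)² (f(Z) = -16 + 4*(Z + 5)² = -16 + 4*(5 + Z)²)
l = 16453/2 (l = -(24330 - 1*40783)/2 = -(24330 - 40783)/2 = -½*(-16453) = 16453/2 ≈ 8226.5)
f(301)/l = (-16 + 4*(5 + 301)²)/(16453/2) = (-16 + 4*306²)*(2/16453) = (-16 + 4*93636)*(2/16453) = (-16 + 374544)*(2/16453) = 374528*(2/16453) = 749056/16453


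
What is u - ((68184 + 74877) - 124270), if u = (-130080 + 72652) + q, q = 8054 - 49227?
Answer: -117392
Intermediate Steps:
q = -41173
u = -98601 (u = (-130080 + 72652) - 41173 = -57428 - 41173 = -98601)
u - ((68184 + 74877) - 124270) = -98601 - ((68184 + 74877) - 124270) = -98601 - (143061 - 124270) = -98601 - 1*18791 = -98601 - 18791 = -117392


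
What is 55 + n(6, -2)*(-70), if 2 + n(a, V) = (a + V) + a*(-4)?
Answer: 1595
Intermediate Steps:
n(a, V) = -2 + V - 3*a (n(a, V) = -2 + ((a + V) + a*(-4)) = -2 + ((V + a) - 4*a) = -2 + (V - 3*a) = -2 + V - 3*a)
55 + n(6, -2)*(-70) = 55 + (-2 - 2 - 3*6)*(-70) = 55 + (-2 - 2 - 18)*(-70) = 55 - 22*(-70) = 55 + 1540 = 1595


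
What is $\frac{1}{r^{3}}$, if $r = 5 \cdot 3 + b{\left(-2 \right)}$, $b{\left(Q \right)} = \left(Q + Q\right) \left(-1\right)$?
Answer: $\frac{1}{6859} \approx 0.00014579$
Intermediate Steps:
$b{\left(Q \right)} = - 2 Q$ ($b{\left(Q \right)} = 2 Q \left(-1\right) = - 2 Q$)
$r = 19$ ($r = 5 \cdot 3 - -4 = 15 + 4 = 19$)
$\frac{1}{r^{3}} = \frac{1}{19^{3}} = \frac{1}{6859}$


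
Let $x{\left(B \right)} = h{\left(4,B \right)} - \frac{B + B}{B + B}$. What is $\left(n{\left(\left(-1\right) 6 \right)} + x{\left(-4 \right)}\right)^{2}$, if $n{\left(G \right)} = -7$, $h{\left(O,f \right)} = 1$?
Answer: $49$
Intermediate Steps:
$x{\left(B \right)} = 0$ ($x{\left(B \right)} = 1 - \frac{B + B}{B + B} = 1 - \frac{2 B}{2 B} = 1 - 2 B \frac{1}{2 B} = 1 - 1 = 0$)
$\left(n{\left(\left(-1\right) 6 \right)} + x{\left(-4 \right)}\right)^{2} = \left(-7 + 0\right)^{2} = \left(-7\right)^{2} = 49$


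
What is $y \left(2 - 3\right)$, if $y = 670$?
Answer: $-670$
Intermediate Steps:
$y \left(2 - 3\right) = 670 \left(2 - 3\right) = 670 \left(-1\right) = -670$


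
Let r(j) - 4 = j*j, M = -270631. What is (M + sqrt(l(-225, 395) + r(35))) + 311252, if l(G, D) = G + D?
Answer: 40621 + sqrt(1399) ≈ 40658.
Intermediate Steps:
r(j) = 4 + j**2 (r(j) = 4 + j*j = 4 + j**2)
l(G, D) = D + G
(M + sqrt(l(-225, 395) + r(35))) + 311252 = (-270631 + sqrt((395 - 225) + (4 + 35**2))) + 311252 = (-270631 + sqrt(170 + (4 + 1225))) + 311252 = (-270631 + sqrt(170 + 1229)) + 311252 = (-270631 + sqrt(1399)) + 311252 = 40621 + sqrt(1399)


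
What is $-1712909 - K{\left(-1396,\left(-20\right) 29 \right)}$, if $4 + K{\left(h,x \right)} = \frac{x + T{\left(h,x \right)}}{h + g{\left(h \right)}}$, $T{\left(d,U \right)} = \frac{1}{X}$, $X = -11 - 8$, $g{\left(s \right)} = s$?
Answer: $- \frac{90866195461}{53048} \approx -1.7129 \cdot 10^{6}$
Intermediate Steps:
$X = -19$
$T{\left(d,U \right)} = - \frac{1}{19}$ ($T{\left(d,U \right)} = \frac{1}{-19} = - \frac{1}{19}$)
$K{\left(h,x \right)} = -4 + \frac{- \frac{1}{19} + x}{2 h}$ ($K{\left(h,x \right)} = -4 + \frac{x - \frac{1}{19}}{h + h} = -4 + \frac{- \frac{1}{19} + x}{2 h}$)
$-1712909 - K{\left(-1396,\left(-20\right) 29 \right)} = -1712909 - \frac{-1 - -212192 + 19 \left(\left(-20\right) 29\right)}{38 \left(-1396\right)} = -1712909 - \frac{1}{38} \left(- \frac{1}{1396}\right) \left(-1 + 212192 + 19 \left(-580\right)\right) = -1712909 - \frac{1}{38} \left(- \frac{1}{1396}\right) \left(-1 + 212192 - 11020\right) = -1712909 - \frac{1}{38} \left(- \frac{1}{1396}\right) 201171 = -1712909 - - \frac{201171}{53048} = -1712909 + \frac{201171}{53048} = - \frac{90866195461}{53048}$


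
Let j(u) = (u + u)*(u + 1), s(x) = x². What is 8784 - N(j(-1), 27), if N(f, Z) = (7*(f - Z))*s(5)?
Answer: 13509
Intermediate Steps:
j(u) = 2*u*(1 + u) (j(u) = (2*u)*(1 + u) = 2*u*(1 + u))
N(f, Z) = -175*Z + 175*f (N(f, Z) = (7*(f - Z))*5² = (-7*Z + 7*f)*25 = -175*Z + 175*f)
8784 - N(j(-1), 27) = 8784 - (-175*27 + 175*(2*(-1)*(1 - 1))) = 8784 - (-4725 + 175*(2*(-1)*0)) = 8784 - (-4725 + 175*0) = 8784 - (-4725 + 0) = 8784 - 1*(-4725) = 8784 + 4725 = 13509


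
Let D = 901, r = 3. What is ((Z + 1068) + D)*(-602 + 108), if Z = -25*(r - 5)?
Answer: -997386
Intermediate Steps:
Z = 50 (Z = -25*(3 - 5) = -25*(-2) = 50)
((Z + 1068) + D)*(-602 + 108) = ((50 + 1068) + 901)*(-602 + 108) = (1118 + 901)*(-494) = 2019*(-494) = -997386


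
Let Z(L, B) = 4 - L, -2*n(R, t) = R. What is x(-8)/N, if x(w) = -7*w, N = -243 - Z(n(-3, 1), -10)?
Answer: -112/491 ≈ -0.22811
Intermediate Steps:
n(R, t) = -R/2
N = -491/2 (N = -243 - (4 - (-1)*(-3)/2) = -243 - (4 - 1*3/2) = -243 - (4 - 3/2) = -243 - 1*5/2 = -243 - 5/2 = -491/2 ≈ -245.50)
x(-8)/N = (-7*(-8))/(-491/2) = 56*(-2/491) = -112/491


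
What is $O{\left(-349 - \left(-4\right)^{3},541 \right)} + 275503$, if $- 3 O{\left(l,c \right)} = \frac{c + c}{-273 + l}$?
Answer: $\frac{230596552}{837} \approx 2.755 \cdot 10^{5}$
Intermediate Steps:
$O{\left(l,c \right)} = - \frac{2 c}{3 \left(-273 + l\right)}$ ($O{\left(l,c \right)} = - \frac{\left(c + c\right) \frac{1}{-273 + l}}{3} = - \frac{2 c \frac{1}{-273 + l}}{3} = - \frac{2 c}{3 \left(-273 + l\right)}$)
$O{\left(-349 - \left(-4\right)^{3},541 \right)} + 275503 = \left(-2\right) 541 \frac{1}{-819 + 3 \left(-349 - \left(-4\right)^{3}\right)} + 275503 = \left(-2\right) 541 \frac{1}{-819 + 3 \left(-349 - -64\right)} + 275503 = \left(-2\right) 541 \frac{1}{-819 + 3 \left(-349 + 64\right)} + 275503 = \left(-2\right) 541 \frac{1}{-819 + 3 \left(-285\right)} + 275503 = \left(-2\right) 541 \frac{1}{-819 - 855} + 275503 = \left(-2\right) 541 \frac{1}{-1674} + 275503 = \left(-2\right) 541 \left(- \frac{1}{1674}\right) + 275503 = \frac{541}{837} + 275503 = \frac{230596552}{837}$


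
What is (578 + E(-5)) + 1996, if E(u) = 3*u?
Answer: 2559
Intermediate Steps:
(578 + E(-5)) + 1996 = (578 + 3*(-5)) + 1996 = (578 - 15) + 1996 = 563 + 1996 = 2559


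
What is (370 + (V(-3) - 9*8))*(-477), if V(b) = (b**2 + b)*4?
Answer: -153594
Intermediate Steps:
V(b) = 4*b + 4*b**2 (V(b) = (b + b**2)*4 = 4*b + 4*b**2)
(370 + (V(-3) - 9*8))*(-477) = (370 + (4*(-3)*(1 - 3) - 9*8))*(-477) = (370 + (4*(-3)*(-2) - 72))*(-477) = (370 + (24 - 72))*(-477) = (370 - 48)*(-477) = 322*(-477) = -153594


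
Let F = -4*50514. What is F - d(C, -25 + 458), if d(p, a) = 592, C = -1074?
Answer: -202648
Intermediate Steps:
F = -202056
F - d(C, -25 + 458) = -202056 - 1*592 = -202056 - 592 = -202648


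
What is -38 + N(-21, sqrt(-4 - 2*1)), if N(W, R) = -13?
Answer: -51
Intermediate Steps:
-38 + N(-21, sqrt(-4 - 2*1)) = -38 - 13 = -51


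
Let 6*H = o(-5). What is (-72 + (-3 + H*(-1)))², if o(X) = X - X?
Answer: 5625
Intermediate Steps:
o(X) = 0
H = 0 (H = (⅙)*0 = 0)
(-72 + (-3 + H*(-1)))² = (-72 + (-3 + 0*(-1)))² = (-72 + (-3 + 0))² = (-72 - 3)² = (-75)² = 5625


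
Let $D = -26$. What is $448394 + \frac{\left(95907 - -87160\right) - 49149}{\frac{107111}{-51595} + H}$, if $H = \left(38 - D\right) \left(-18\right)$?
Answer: $\frac{26692509901884}{59544551} \approx 4.4828 \cdot 10^{5}$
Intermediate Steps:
$H = -1152$ ($H = \left(38 - -26\right) \left(-18\right) = \left(38 + 26\right) \left(-18\right) = 64 \left(-18\right) = -1152$)
$448394 + \frac{\left(95907 - -87160\right) - 49149}{\frac{107111}{-51595} + H} = 448394 + \frac{\left(95907 - -87160\right) - 49149}{\frac{107111}{-51595} - 1152} = 448394 + \frac{\left(95907 + 87160\right) - 49149}{107111 \left(- \frac{1}{51595}\right) - 1152} = 448394 + \frac{183067 - 49149}{- \frac{107111}{51595} - 1152} = 448394 + \frac{133918}{- \frac{59544551}{51595}} = 448394 + 133918 \left(- \frac{51595}{59544551}\right) = 448394 - \frac{6909499210}{59544551} = \frac{26692509901884}{59544551}$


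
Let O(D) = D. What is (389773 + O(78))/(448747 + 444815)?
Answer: 389851/893562 ≈ 0.43629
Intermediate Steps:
(389773 + O(78))/(448747 + 444815) = (389773 + 78)/(448747 + 444815) = 389851/893562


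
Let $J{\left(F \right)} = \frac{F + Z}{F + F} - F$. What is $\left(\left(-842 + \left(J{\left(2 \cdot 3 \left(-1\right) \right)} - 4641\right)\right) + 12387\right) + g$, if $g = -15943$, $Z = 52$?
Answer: $- \frac{54221}{6} \approx -9036.8$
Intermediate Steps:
$J{\left(F \right)} = - F + \frac{52 + F}{2 F}$ ($J{\left(F \right)} = \frac{F + 52}{F + F} - F = \frac{52 + F}{2 F} - F = - F + \frac{52 + F}{2 F}$)
$\left(\left(-842 + \left(J{\left(2 \cdot 3 \left(-1\right) \right)} - 4641\right)\right) + 12387\right) + g = \left(\left(-842 + \left(\left(\frac{1}{2} - 2 \cdot 3 \left(-1\right) + \frac{26}{2 \cdot 3 \left(-1\right)}\right) - 4641\right)\right) + 12387\right) - 15943 = \left(\left(-842 + \left(\left(\frac{1}{2} - 6 \left(-1\right) + \frac{26}{6 \left(-1\right)}\right) - 4641\right)\right) + 12387\right) - 15943 = \left(\left(-842 + \left(\left(\frac{1}{2} - -6 + \frac{26}{-6}\right) - 4641\right)\right) + 12387\right) - 15943 = \left(\left(-842 + \left(\left(\frac{1}{2} + 6 + 26 \left(- \frac{1}{6}\right)\right) - 4641\right)\right) + 12387\right) - 15943 = \left(\left(-842 + \left(\left(\frac{1}{2} + 6 - \frac{13}{3}\right) - 4641\right)\right) + 12387\right) - 15943 = \left(\left(-842 + \left(\frac{13}{6} - 4641\right)\right) + 12387\right) - 15943 = \left(\left(-842 - \frac{27833}{6}\right) + 12387\right) - 15943 = \left(- \frac{32885}{6} + 12387\right) - 15943 = \frac{41437}{6} - 15943 = - \frac{54221}{6}$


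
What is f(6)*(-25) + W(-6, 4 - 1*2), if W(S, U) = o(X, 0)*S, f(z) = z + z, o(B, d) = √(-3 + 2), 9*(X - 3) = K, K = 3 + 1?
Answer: -300 - 6*I ≈ -300.0 - 6.0*I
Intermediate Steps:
K = 4
X = 31/9 (X = 3 + (⅑)*4 = 3 + 4/9 = 31/9 ≈ 3.4444)
o(B, d) = I (o(B, d) = √(-1) = I)
f(z) = 2*z
W(S, U) = I*S
f(6)*(-25) + W(-6, 4 - 1*2) = (2*6)*(-25) + I*(-6) = 12*(-25) - 6*I = -300 - 6*I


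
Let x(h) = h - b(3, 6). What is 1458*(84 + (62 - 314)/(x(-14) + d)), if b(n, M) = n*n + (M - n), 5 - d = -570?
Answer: 7429968/61 ≈ 1.2180e+5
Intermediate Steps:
d = 575 (d = 5 - 1*(-570) = 5 + 570 = 575)
b(n, M) = M + n² - n (b(n, M) = n² + (M - n) = M + n² - n)
x(h) = -12 + h (x(h) = h - (6 + 3² - 1*3) = h - (6 + 9 - 3) = h - 1*12 = h - 12 = -12 + h)
1458*(84 + (62 - 314)/(x(-14) + d)) = 1458*(84 + (62 - 314)/((-12 - 14) + 575)) = 1458*(84 - 252/(-26 + 575)) = 1458*(84 - 252/549) = 1458*(84 - 252*1/549) = 1458*(84 - 28/61) = 1458*(5096/61) = 7429968/61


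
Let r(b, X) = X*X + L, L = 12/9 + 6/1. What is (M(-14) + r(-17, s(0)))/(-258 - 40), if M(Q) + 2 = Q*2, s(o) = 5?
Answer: -7/894 ≈ -0.0078300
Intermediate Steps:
M(Q) = -2 + 2*Q (M(Q) = -2 + Q*2 = -2 + 2*Q)
L = 22/3 (L = 12*(⅑) + 6*1 = 4/3 + 6 = 22/3 ≈ 7.3333)
r(b, X) = 22/3 + X² (r(b, X) = X*X + 22/3 = X² + 22/3 = 22/3 + X²)
(M(-14) + r(-17, s(0)))/(-258 - 40) = ((-2 + 2*(-14)) + (22/3 + 5²))/(-258 - 40) = ((-2 - 28) + (22/3 + 25))/(-298) = (-30 + 97/3)*(-1/298) = (7/3)*(-1/298) = -7/894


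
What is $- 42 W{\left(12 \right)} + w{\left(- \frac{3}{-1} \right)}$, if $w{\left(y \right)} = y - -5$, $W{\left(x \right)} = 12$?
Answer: $-496$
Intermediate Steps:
$w{\left(y \right)} = 5 + y$ ($w{\left(y \right)} = y + 5 = 5 + y$)
$- 42 W{\left(12 \right)} + w{\left(- \frac{3}{-1} \right)} = \left(-42\right) 12 + \left(5 - \frac{3}{-1}\right) = -504 + \left(5 - -3\right) = -504 + \left(5 + 3\right) = -504 + 8 = -496$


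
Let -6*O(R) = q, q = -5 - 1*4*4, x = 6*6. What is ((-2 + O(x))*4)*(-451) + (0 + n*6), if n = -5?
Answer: -2736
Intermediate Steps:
x = 36
q = -21 (q = -5 - 4*4 = -5 - 16 = -21)
O(R) = 7/2 (O(R) = -1/6*(-21) = 7/2)
((-2 + O(x))*4)*(-451) + (0 + n*6) = ((-2 + 7/2)*4)*(-451) + (0 - 5*6) = ((3/2)*4)*(-451) + (0 - 30) = 6*(-451) - 30 = -2706 - 30 = -2736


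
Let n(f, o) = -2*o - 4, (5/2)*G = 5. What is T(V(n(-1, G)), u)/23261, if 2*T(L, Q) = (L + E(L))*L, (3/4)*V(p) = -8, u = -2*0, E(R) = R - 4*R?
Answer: -1024/209349 ≈ -0.0048914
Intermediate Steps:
G = 2 (G = (⅖)*5 = 2)
E(R) = -3*R
n(f, o) = -4 - 2*o
u = 0
V(p) = -32/3 (V(p) = (4/3)*(-8) = -32/3)
T(L, Q) = -L² (T(L, Q) = ((L - 3*L)*L)/2 = ((-2*L)*L)/2 = (-2*L²)/2 = -L²)
T(V(n(-1, G)), u)/23261 = -(-32/3)²/23261 = -1*1024/9*(1/23261) = -1024/9*1/23261 = -1024/209349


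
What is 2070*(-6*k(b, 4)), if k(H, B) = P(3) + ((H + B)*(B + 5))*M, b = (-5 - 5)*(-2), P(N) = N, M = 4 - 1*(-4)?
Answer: -21499020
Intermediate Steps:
M = 8 (M = 4 + 4 = 8)
b = 20 (b = -10*(-2) = 20)
k(H, B) = 3 + 8*(5 + B)*(B + H) (k(H, B) = 3 + ((H + B)*(B + 5))*8 = 3 + ((B + H)*(5 + B))*8 = 3 + ((5 + B)*(B + H))*8 = 3 + 8*(5 + B)*(B + H))
2070*(-6*k(b, 4)) = 2070*(-6*(3 + 8*4² + 40*4 + 40*20 + 8*4*20)) = 2070*(-6*(3 + 8*16 + 160 + 800 + 640)) = 2070*(-6*(3 + 128 + 160 + 800 + 640)) = 2070*(-6*1731) = 2070*(-10386) = -21499020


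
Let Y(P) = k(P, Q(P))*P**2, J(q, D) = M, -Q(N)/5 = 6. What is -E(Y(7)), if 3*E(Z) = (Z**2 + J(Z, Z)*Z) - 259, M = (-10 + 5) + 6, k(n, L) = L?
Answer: -2159171/3 ≈ -7.1972e+5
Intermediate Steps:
Q(N) = -30 (Q(N) = -5*6 = -30)
M = 1 (M = -5 + 6 = 1)
J(q, D) = 1
Y(P) = -30*P**2
E(Z) = -259/3 + Z/3 + Z**2/3 (E(Z) = ((Z**2 + 1*Z) - 259)/3 = ((Z**2 + Z) - 259)/3 = ((Z + Z**2) - 259)/3 = (-259 + Z + Z**2)/3 = -259/3 + Z/3 + Z**2/3)
-E(Y(7)) = -(-259/3 + (-30*7**2)/3 + (-30*7**2)**2/3) = -(-259/3 + (-30*49)/3 + (-30*49)**2/3) = -(-259/3 + (1/3)*(-1470) + (1/3)*(-1470)**2) = -(-259/3 - 490 + (1/3)*2160900) = -(-259/3 - 490 + 720300) = -1*2159171/3 = -2159171/3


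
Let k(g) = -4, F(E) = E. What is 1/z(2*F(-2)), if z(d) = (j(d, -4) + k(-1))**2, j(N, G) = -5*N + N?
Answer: 1/144 ≈ 0.0069444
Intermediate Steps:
j(N, G) = -4*N
z(d) = (-4 - 4*d)**2 (z(d) = (-4*d - 4)**2 = (-4 - 4*d)**2)
1/z(2*F(-2)) = 1/(16*(1 + 2*(-2))**2) = 1/(16*(1 - 4)**2) = 1/(16*(-3)**2) = 1/(16*9) = 1/144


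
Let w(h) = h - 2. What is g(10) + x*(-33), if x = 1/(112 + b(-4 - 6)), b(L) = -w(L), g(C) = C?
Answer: 1207/124 ≈ 9.7339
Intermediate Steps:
w(h) = -2 + h
b(L) = 2 - L (b(L) = -(-2 + L) = 2 - L)
x = 1/124 (x = 1/(112 + (2 - (-4 - 6))) = 1/(112 + (2 - 1*(-10))) = 1/(112 + (2 + 10)) = 1/(112 + 12) = 1/124 ≈ 0.0080645)
g(10) + x*(-33) = 10 + (1/124)*(-33) = 10 - 33/124 = 1207/124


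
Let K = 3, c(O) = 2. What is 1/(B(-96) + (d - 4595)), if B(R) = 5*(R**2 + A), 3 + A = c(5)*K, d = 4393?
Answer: 1/45893 ≈ 2.1790e-5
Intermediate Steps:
A = 3 (A = -3 + 2*3 = -3 + 6 = 3)
B(R) = 15 + 5*R**2 (B(R) = 5*(R**2 + 3) = 5*(3 + R**2) = 15 + 5*R**2)
1/(B(-96) + (d - 4595)) = 1/((15 + 5*(-96)**2) + (4393 - 4595)) = 1/((15 + 5*9216) - 202) = 1/((15 + 46080) - 202) = 1/(46095 - 202) = 1/45893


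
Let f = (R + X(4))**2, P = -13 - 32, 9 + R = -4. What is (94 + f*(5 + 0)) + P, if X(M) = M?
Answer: 454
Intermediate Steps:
R = -13 (R = -9 - 4 = -13)
P = -45
f = 81 (f = (-13 + 4)**2 = (-9)**2 = 81)
(94 + f*(5 + 0)) + P = (94 + 81*(5 + 0)) - 45 = (94 + 81*5) - 45 = (94 + 405) - 45 = 499 - 45 = 454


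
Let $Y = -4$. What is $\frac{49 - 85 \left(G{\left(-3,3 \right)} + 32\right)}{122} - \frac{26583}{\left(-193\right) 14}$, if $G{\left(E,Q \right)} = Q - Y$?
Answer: $- \frac{2790803}{164822} \approx -16.932$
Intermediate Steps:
$G{\left(E,Q \right)} = 4 + Q$ ($G{\left(E,Q \right)} = Q - -4 = Q + 4 = 4 + Q$)
$\frac{49 - 85 \left(G{\left(-3,3 \right)} + 32\right)}{122} - \frac{26583}{\left(-193\right) 14} = \frac{49 - 85 \left(\left(4 + 3\right) + 32\right)}{122} - \frac{26583}{\left(-193\right) 14} = \left(49 - 85 \left(7 + 32\right)\right) \frac{1}{122} - \frac{26583}{-2702} = \left(49 - 3315\right) \frac{1}{122} - - \frac{26583}{2702} = \left(49 - 3315\right) \frac{1}{122} + \frac{26583}{2702} = \left(-3266\right) \frac{1}{122} + \frac{26583}{2702} = - \frac{1633}{61} + \frac{26583}{2702} = - \frac{2790803}{164822}$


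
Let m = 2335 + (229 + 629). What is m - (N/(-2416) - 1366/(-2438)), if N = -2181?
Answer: 9399408305/2945104 ≈ 3191.5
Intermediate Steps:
m = 3193 (m = 2335 + 858 = 3193)
m - (N/(-2416) - 1366/(-2438)) = 3193 - (-2181/(-2416) - 1366/(-2438)) = 3193 - (-2181*(-1/2416) - 1366*(-1/2438)) = 3193 - (2181/2416 + 683/1219) = 3193 - 1*4308767/2945104 = 3193 - 4308767/2945104 = 9399408305/2945104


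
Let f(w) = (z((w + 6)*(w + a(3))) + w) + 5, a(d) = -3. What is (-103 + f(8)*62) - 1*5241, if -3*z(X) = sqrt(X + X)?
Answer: -4538 - 124*sqrt(35)/3 ≈ -4782.5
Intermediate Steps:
z(X) = -sqrt(2)*sqrt(X)/3 (z(X) = -sqrt(X + X)/3 = -sqrt(2)*sqrt(X)/3)
f(w) = 5 + w - sqrt(2)*sqrt((-3 + w)*(6 + w))/3 (f(w) = (-sqrt(2)*sqrt((w + 6)*(w - 3))/3 + w) + 5 = (-sqrt(2)*sqrt((6 + w)*(-3 + w))/3 + w) + 5 = (-sqrt(2)*sqrt((-3 + w)*(6 + w))/3 + w) + 5 = (w - sqrt(2)*sqrt((-3 + w)*(6 + w))/3) + 5 = 5 + w - sqrt(2)*sqrt((-3 + w)*(6 + w))/3)
(-103 + f(8)*62) - 1*5241 = (-103 + (5 + 8 - sqrt(-36 + 2*8**2 + 6*8)/3)*62) - 1*5241 = (-103 + (5 + 8 - sqrt(-36 + 2*64 + 48)/3)*62) - 5241 = (-103 + (5 + 8 - sqrt(-36 + 128 + 48)/3)*62) - 5241 = (-103 + (5 + 8 - 2*sqrt(35)/3)*62) - 5241 = (-103 + (13 - 2*sqrt(35)/3)*62) - 5241 = (-103 + (806 - 124*sqrt(35)/3)) - 5241 = (703 - 124*sqrt(35)/3) - 5241 = -4538 - 124*sqrt(35)/3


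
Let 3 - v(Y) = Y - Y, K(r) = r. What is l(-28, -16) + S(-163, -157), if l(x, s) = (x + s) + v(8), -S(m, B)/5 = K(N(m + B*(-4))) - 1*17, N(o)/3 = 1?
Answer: 29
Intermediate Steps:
N(o) = 3 (N(o) = 3*1 = 3)
v(Y) = 3 (v(Y) = 3 - (Y - Y) = 3 - 1*0 = 3 + 0 = 3)
S(m, B) = 70 (S(m, B) = -5*(3 - 1*17) = -5*(3 - 17) = -5*(-14) = 70)
l(x, s) = 3 + s + x (l(x, s) = (x + s) + 3 = (s + x) + 3 = 3 + s + x)
l(-28, -16) + S(-163, -157) = (3 - 16 - 28) + 70 = -41 + 70 = 29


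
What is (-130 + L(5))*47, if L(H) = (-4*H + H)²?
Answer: 4465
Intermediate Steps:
L(H) = 9*H² (L(H) = (-3*H)² = 9*H²)
(-130 + L(5))*47 = (-130 + 9*5²)*47 = (-130 + 9*25)*47 = (-130 + 225)*47 = 95*47 = 4465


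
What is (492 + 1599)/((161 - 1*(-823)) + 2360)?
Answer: 2091/3344 ≈ 0.62530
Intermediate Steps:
(492 + 1599)/((161 - 1*(-823)) + 2360) = 2091/((161 + 823) + 2360) = 2091/(984 + 2360) = 2091/3344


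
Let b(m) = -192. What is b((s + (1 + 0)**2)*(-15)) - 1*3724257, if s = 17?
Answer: -3724449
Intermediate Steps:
b((s + (1 + 0)**2)*(-15)) - 1*3724257 = -192 - 1*3724257 = -192 - 3724257 = -3724449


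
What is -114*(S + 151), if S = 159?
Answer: -35340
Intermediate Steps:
-114*(S + 151) = -114*(159 + 151) = -114*310 = -35340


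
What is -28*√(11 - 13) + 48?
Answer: 48 - 28*I*√2 ≈ 48.0 - 39.598*I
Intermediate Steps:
-28*√(11 - 13) + 48 = -28*I*√2 + 48 = 48 - 28*I*√2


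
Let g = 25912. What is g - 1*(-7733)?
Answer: 33645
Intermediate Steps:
g - 1*(-7733) = 25912 - 1*(-7733) = 25912 + 7733 = 33645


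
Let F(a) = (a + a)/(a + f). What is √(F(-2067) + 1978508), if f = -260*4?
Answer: √113014431470/239 ≈ 1406.6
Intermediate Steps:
f = -1040
F(a) = 2*a/(-1040 + a) (F(a) = (a + a)/(a - 1040) = (2*a)/(-1040 + a) = 2*a/(-1040 + a))
√(F(-2067) + 1978508) = √(2*(-2067)/(-1040 - 2067) + 1978508) = √(2*(-2067)/(-3107) + 1978508) = √(2*(-2067)*(-1/3107) + 1978508) = √(318/239 + 1978508) = √(472863730/239) = √113014431470/239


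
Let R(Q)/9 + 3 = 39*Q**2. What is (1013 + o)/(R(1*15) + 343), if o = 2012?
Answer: 3025/79291 ≈ 0.038151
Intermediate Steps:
R(Q) = -27 + 351*Q**2 (R(Q) = -27 + 9*(39*Q**2) = -27 + 351*Q**2)
(1013 + o)/(R(1*15) + 343) = (1013 + 2012)/((-27 + 351*(1*15)**2) + 343) = 3025/((-27 + 351*15**2) + 343) = 3025/((-27 + 351*225) + 343) = 3025/((-27 + 78975) + 343) = 3025/(78948 + 343) = 3025/79291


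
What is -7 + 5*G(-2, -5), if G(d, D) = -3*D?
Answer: 68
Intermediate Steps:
-7 + 5*G(-2, -5) = -7 + 5*(-3*(-5)) = -7 + 5*15 = -7 + 75 = 68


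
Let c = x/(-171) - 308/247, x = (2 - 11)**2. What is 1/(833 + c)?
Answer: 247/205326 ≈ 0.0012030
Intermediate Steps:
x = 81 (x = (-9)**2 = 81)
c = -425/247 (c = 81/(-171) - 308/247 = 81*(-1/171) - 308*1/247 = -9/19 - 308/247 = -425/247 ≈ -1.7206)
1/(833 + c) = 1/(833 - 425/247) = 1/(205326/247) = 247/205326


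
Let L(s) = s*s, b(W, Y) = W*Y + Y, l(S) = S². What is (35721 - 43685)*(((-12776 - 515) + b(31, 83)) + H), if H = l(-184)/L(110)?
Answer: 23285585564/275 ≈ 8.4675e+7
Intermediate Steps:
b(W, Y) = Y + W*Y
L(s) = s²
H = 8464/3025 (H = (-184)²/(110²) = 33856/12100 = 33856*(1/12100) = 8464/3025 ≈ 2.7980)
(35721 - 43685)*(((-12776 - 515) + b(31, 83)) + H) = (35721 - 43685)*(((-12776 - 515) + 83*(1 + 31)) + 8464/3025) = -7964*((-13291 + 83*32) + 8464/3025) = -7964*((-13291 + 2656) + 8464/3025) = -7964*(-10635 + 8464/3025) = -7964*(-32162411/3025) = 23285585564/275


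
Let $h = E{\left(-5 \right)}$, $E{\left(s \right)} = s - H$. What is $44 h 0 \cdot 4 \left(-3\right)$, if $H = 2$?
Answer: $0$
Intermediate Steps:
$E{\left(s \right)} = -2 + s$ ($E{\left(s \right)} = s - 2 = -2 + s$)
$h = -7$ ($h = -2 - 5 = -7$)
$44 h 0 \cdot 4 \left(-3\right) = 44 \left(-7\right) 0 \cdot 4 \left(-3\right) = - 308 \cdot 0 \left(-3\right) = \left(-308\right) 0 = 0$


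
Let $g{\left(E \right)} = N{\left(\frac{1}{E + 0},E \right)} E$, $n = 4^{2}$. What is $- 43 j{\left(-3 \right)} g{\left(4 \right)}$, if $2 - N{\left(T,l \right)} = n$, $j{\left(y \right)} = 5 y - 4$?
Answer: $-45752$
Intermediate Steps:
$j{\left(y \right)} = -4 + 5 y$
$n = 16$
$N{\left(T,l \right)} = -14$ ($N{\left(T,l \right)} = 2 - 16 = -14$)
$g{\left(E \right)} = - 14 E$
$- 43 j{\left(-3 \right)} g{\left(4 \right)} = - 43 \left(-4 + 5 \left(-3\right)\right) \left(\left(-14\right) 4\right) = - 43 \left(-4 - 15\right) \left(-56\right) = \left(-43\right) \left(-19\right) \left(-56\right) = 817 \left(-56\right) = -45752$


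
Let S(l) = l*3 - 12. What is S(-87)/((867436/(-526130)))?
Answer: 71816745/433718 ≈ 165.58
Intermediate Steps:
S(l) = -12 + 3*l (S(l) = 3*l - 12 = -12 + 3*l)
S(-87)/((867436/(-526130))) = (-12 + 3*(-87))/((867436/(-526130))) = (-12 - 261)/((867436*(-1/526130))) = -273/(-433718/263065) = -273*(-263065/433718) = 71816745/433718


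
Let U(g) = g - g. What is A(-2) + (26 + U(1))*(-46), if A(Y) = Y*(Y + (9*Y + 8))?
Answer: -1172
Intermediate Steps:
U(g) = 0
A(Y) = Y*(8 + 10*Y) (A(Y) = Y*(Y + (8 + 9*Y)) = Y*(8 + 10*Y))
A(-2) + (26 + U(1))*(-46) = 2*(-2)*(4 + 5*(-2)) + (26 + 0)*(-46) = 2*(-2)*(4 - 10) + 26*(-46) = 2*(-2)*(-6) - 1196 = 24 - 1196 = -1172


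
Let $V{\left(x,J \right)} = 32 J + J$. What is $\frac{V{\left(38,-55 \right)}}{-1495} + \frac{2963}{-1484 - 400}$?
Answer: $- \frac{202045}{563316} \approx -0.35867$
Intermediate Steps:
$V{\left(x,J \right)} = 33 J$
$\frac{V{\left(38,-55 \right)}}{-1495} + \frac{2963}{-1484 - 400} = \frac{33 \left(-55\right)}{-1495} + \frac{2963}{-1484 - 400} = \left(-1815\right) \left(- \frac{1}{1495}\right) + \frac{2963}{-1484 - 400} = \frac{363}{299} + \frac{2963}{-1884} = \frac{363}{299} + 2963 \left(- \frac{1}{1884}\right) = \frac{363}{299} - \frac{2963}{1884} = - \frac{202045}{563316}$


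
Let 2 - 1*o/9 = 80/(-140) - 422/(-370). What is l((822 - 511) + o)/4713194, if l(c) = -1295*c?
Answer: -209711/2356597 ≈ -0.088989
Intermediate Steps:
o = 16677/1295 (o = 18 - 9*(80/(-140) - 422/(-370)) = 18 - 9*(80*(-1/140) - 422*(-1/370)) = 18 - 9*(-4/7 + 211/185) = 18 - 9*737/1295 = 18 - 6633/1295 = 16677/1295 ≈ 12.878)
l((822 - 511) + o)/4713194 = -1295*((822 - 511) + 16677/1295)/4713194 = -1295*(311 + 16677/1295)*(1/4713194) = -1295*419422/1295*(1/4713194) = -419422*1/4713194 = -209711/2356597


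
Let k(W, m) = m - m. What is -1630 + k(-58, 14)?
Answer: -1630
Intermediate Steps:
k(W, m) = 0
-1630 + k(-58, 14) = -1630 + 0 = -1630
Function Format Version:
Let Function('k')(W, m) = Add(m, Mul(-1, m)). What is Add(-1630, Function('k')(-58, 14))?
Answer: -1630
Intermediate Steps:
Function('k')(W, m) = 0
Add(-1630, Function('k')(-58, 14)) = Add(-1630, 0) = -1630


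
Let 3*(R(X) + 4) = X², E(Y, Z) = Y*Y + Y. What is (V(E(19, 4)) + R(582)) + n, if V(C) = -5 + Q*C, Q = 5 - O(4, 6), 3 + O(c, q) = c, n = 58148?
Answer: 172567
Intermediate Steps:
O(c, q) = -3 + c
E(Y, Z) = Y + Y² (E(Y, Z) = Y² + Y = Y + Y²)
R(X) = -4 + X²/3
Q = 4 (Q = 5 - (-3 + 4) = 5 - 1*1 = 5 - 1 = 4)
V(C) = -5 + 4*C
(V(E(19, 4)) + R(582)) + n = ((-5 + 4*(19*(1 + 19))) + (-4 + (⅓)*582²)) + 58148 = ((-5 + 4*(19*20)) + (-4 + (⅓)*338724)) + 58148 = ((-5 + 4*380) + (-4 + 112908)) + 58148 = ((-5 + 1520) + 112904) + 58148 = (1515 + 112904) + 58148 = 114419 + 58148 = 172567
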